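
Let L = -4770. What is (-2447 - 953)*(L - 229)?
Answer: 16996600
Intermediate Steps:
(-2447 - 953)*(L - 229) = (-2447 - 953)*(-4770 - 229) = -3400*(-4999) = 16996600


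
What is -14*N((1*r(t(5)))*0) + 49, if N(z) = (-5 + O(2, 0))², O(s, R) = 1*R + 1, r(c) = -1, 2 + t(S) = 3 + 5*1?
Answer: -175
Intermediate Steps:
t(S) = 6 (t(S) = -2 + (3 + 5*1) = -2 + (3 + 5) = -2 + 8 = 6)
O(s, R) = 1 + R (O(s, R) = R + 1 = 1 + R)
N(z) = 16 (N(z) = (-5 + (1 + 0))² = (-5 + 1)² = (-4)² = 16)
-14*N((1*r(t(5)))*0) + 49 = -14*16 + 49 = -224 + 49 = -175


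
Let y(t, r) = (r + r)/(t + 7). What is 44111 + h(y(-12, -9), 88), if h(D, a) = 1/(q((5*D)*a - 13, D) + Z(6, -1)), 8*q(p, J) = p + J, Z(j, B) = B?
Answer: 345521503/7833 ≈ 44111.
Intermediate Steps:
q(p, J) = J/8 + p/8 (q(p, J) = (p + J)/8 = (J + p)/8 = J/8 + p/8)
y(t, r) = 2*r/(7 + t) (y(t, r) = (2*r)/(7 + t) = 2*r/(7 + t))
h(D, a) = 1/(-21/8 + D/8 + 5*D*a/8) (h(D, a) = 1/((D/8 + ((5*D)*a - 13)/8) - 1) = 1/((D/8 + (5*D*a - 13)/8) - 1) = 1/((D/8 + (-13 + 5*D*a)/8) - 1) = 1/((D/8 + (-13/8 + 5*D*a/8)) - 1) = 1/((-13/8 + D/8 + 5*D*a/8) - 1) = 1/(-21/8 + D/8 + 5*D*a/8))
44111 + h(y(-12, -9), 88) = 44111 + 8/(-21 + 2*(-9)/(7 - 12) + 5*(2*(-9)/(7 - 12))*88) = 44111 + 8/(-21 + 2*(-9)/(-5) + 5*(2*(-9)/(-5))*88) = 44111 + 8/(-21 + 2*(-9)*(-⅕) + 5*(2*(-9)*(-⅕))*88) = 44111 + 8/(-21 + 18/5 + 5*(18/5)*88) = 44111 + 8/(-21 + 18/5 + 1584) = 44111 + 8/(7833/5) = 44111 + 8*(5/7833) = 44111 + 40/7833 = 345521503/7833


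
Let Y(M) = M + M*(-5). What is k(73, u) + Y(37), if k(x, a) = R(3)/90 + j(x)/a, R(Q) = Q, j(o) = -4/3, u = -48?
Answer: -26629/180 ≈ -147.94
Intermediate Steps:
j(o) = -4/3 (j(o) = -4*1/3 = -4/3)
Y(M) = -4*M (Y(M) = M - 5*M = -4*M)
k(x, a) = 1/30 - 4/(3*a) (k(x, a) = 3/90 - 4/(3*a) = 3*(1/90) - 4/(3*a) = 1/30 - 4/(3*a))
k(73, u) + Y(37) = (1/30)*(-40 - 48)/(-48) - 4*37 = (1/30)*(-1/48)*(-88) - 148 = 11/180 - 148 = -26629/180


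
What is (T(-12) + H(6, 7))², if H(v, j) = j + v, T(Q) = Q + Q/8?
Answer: ¼ ≈ 0.25000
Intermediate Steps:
T(Q) = 9*Q/8 (T(Q) = Q + Q*(⅛) = Q + Q/8 = 9*Q/8)
(T(-12) + H(6, 7))² = ((9/8)*(-12) + (7 + 6))² = (-27/2 + 13)² = (-½)² = ¼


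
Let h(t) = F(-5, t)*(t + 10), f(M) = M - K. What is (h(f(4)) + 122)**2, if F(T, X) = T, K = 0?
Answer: 2704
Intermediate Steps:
f(M) = M (f(M) = M - 1*0 = M + 0 = M)
h(t) = -50 - 5*t (h(t) = -5*(t + 10) = -5*(10 + t) = -50 - 5*t)
(h(f(4)) + 122)**2 = ((-50 - 5*4) + 122)**2 = ((-50 - 20) + 122)**2 = (-70 + 122)**2 = 52**2 = 2704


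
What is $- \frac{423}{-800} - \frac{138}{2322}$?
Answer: $\frac{145301}{309600} \approx 0.46932$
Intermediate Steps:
$- \frac{423}{-800} - \frac{138}{2322} = \left(-423\right) \left(- \frac{1}{800}\right) - \frac{23}{387} = \frac{423}{800} - \frac{23}{387} = \frac{145301}{309600}$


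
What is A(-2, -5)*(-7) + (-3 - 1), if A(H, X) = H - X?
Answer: -25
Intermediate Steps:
A(-2, -5)*(-7) + (-3 - 1) = (-2 - 1*(-5))*(-7) + (-3 - 1) = (-2 + 5)*(-7) - 4 = 3*(-7) - 4 = -21 - 4 = -25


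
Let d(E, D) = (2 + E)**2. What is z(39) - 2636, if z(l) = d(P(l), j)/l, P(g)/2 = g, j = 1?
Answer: -96404/39 ≈ -2471.9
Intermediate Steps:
P(g) = 2*g
z(l) = (2 + 2*l)**2/l
z(39) - 2636 = 4*(1 + 39)**2/39 - 2636 = 4*(1/39)*40**2 - 2636 = 4*(1/39)*1600 - 2636 = 6400/39 - 2636 = -96404/39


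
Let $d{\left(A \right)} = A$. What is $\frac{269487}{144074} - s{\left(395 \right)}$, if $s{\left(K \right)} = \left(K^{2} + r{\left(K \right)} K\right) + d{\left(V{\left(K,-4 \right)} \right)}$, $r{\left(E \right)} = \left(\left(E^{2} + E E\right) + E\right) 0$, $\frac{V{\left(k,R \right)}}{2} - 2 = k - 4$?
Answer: $- \frac{22592118527}{144074} \approx -1.5681 \cdot 10^{5}$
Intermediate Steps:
$V{\left(k,R \right)} = -4 + 2 k$ ($V{\left(k,R \right)} = 4 + 2 \left(k - 4\right) = 4 + 2 \left(-4 + k\right) = 4 + \left(-8 + 2 k\right) = -4 + 2 k$)
$r{\left(E \right)} = 0$ ($r{\left(E \right)} = \left(\left(E^{2} + E^{2}\right) + E\right) 0 = \left(2 E^{2} + E\right) 0 = \left(E + 2 E^{2}\right) 0 = 0$)
$s{\left(K \right)} = -4 + K^{2} + 2 K$ ($s{\left(K \right)} = \left(K^{2} + 0 K\right) + \left(-4 + 2 K\right) = \left(K^{2} + 0\right) + \left(-4 + 2 K\right) = K^{2} + \left(-4 + 2 K\right) = -4 + K^{2} + 2 K$)
$\frac{269487}{144074} - s{\left(395 \right)} = \frac{269487}{144074} - \left(-4 + 395^{2} + 2 \cdot 395\right) = 269487 \cdot \frac{1}{144074} - \left(-4 + 156025 + 790\right) = \frac{269487}{144074} - 156811 = - \frac{22592118527}{144074}$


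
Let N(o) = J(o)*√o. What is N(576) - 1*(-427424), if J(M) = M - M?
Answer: 427424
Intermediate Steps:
J(M) = 0
N(o) = 0 (N(o) = 0*√o = 0)
N(576) - 1*(-427424) = 0 - 1*(-427424) = 0 + 427424 = 427424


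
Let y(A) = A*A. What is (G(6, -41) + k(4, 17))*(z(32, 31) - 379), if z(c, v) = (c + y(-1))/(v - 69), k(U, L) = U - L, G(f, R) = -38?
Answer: 736185/38 ≈ 19373.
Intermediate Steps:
y(A) = A**2
z(c, v) = (1 + c)/(-69 + v) (z(c, v) = (c + (-1)**2)/(v - 69) = (c + 1)/(-69 + v) = (1 + c)/(-69 + v))
(G(6, -41) + k(4, 17))*(z(32, 31) - 379) = (-38 + (4 - 1*17))*((1 + 32)/(-69 + 31) - 379) = (-38 + (4 - 17))*(33/(-38) - 379) = (-38 - 13)*(-1/38*33 - 379) = -51*(-33/38 - 379) = -51*(-14435/38) = 736185/38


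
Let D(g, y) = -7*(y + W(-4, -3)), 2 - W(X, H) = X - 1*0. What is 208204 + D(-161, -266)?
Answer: 210024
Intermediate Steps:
W(X, H) = 2 - X (W(X, H) = 2 - (X - 1*0) = 2 - (X + 0) = 2 - X)
D(g, y) = -42 - 7*y (D(g, y) = -7*(y + (2 - 1*(-4))) = -7*(y + (2 + 4)) = -7*(y + 6) = -7*(6 + y) = -42 - 7*y)
208204 + D(-161, -266) = 208204 + (-42 - 7*(-266)) = 208204 + (-42 + 1862) = 208204 + 1820 = 210024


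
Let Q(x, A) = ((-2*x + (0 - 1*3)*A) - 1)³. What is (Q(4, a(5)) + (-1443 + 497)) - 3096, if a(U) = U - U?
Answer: -4771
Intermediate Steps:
a(U) = 0
Q(x, A) = (-1 - 3*A - 2*x)³ (Q(x, A) = ((-2*x + (0 - 3)*A) - 1)³ = ((-2*x - 3*A) - 1)³ = ((-3*A - 2*x) - 1)³ = (-1 - 3*A - 2*x)³)
(Q(4, a(5)) + (-1443 + 497)) - 3096 = (-(1 + 2*4 + 3*0)³ + (-1443 + 497)) - 3096 = (-(1 + 8 + 0)³ - 946) - 3096 = (-1*9³ - 946) - 3096 = (-1*729 - 946) - 3096 = (-729 - 946) - 3096 = -1675 - 3096 = -4771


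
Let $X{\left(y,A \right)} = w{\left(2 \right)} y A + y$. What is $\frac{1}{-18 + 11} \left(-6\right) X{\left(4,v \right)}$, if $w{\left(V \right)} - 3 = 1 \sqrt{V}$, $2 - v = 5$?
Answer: $- \frac{192}{7} - \frac{72 \sqrt{2}}{7} \approx -41.975$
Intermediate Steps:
$v = -3$ ($v = 2 - 5 = -3$)
$w{\left(V \right)} = 3 + \sqrt{V}$ ($w{\left(V \right)} = 3 + 1 \sqrt{V} = 3 + \sqrt{V}$)
$X{\left(y,A \right)} = y + A y \left(3 + \sqrt{2}\right)$ ($X{\left(y,A \right)} = \left(3 + \sqrt{2}\right) y A + y = y \left(3 + \sqrt{2}\right) A + y = A y \left(3 + \sqrt{2}\right) + y = y + A y \left(3 + \sqrt{2}\right)$)
$\frac{1}{-18 + 11} \left(-6\right) X{\left(4,v \right)} = \frac{1}{-18 + 11} \left(-6\right) 4 \left(1 - 3 \left(3 + \sqrt{2}\right)\right) = \frac{1}{-7} \left(-6\right) 4 \left(1 - \left(9 + 3 \sqrt{2}\right)\right) = \left(- \frac{1}{7}\right) \left(-6\right) 4 \left(-8 - 3 \sqrt{2}\right) = \frac{6 \left(-32 - 12 \sqrt{2}\right)}{7} = - \frac{192}{7} - \frac{72 \sqrt{2}}{7}$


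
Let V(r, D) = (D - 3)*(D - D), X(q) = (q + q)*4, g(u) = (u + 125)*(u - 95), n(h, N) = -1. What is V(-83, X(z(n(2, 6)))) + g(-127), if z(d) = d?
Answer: 444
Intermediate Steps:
g(u) = (-95 + u)*(125 + u) (g(u) = (125 + u)*(-95 + u) = (-95 + u)*(125 + u))
X(q) = 8*q (X(q) = (2*q)*4 = 8*q)
V(r, D) = 0 (V(r, D) = (-3 + D)*0 = 0)
V(-83, X(z(n(2, 6)))) + g(-127) = 0 + (-11875 + (-127)² + 30*(-127)) = 0 + (-11875 + 16129 - 3810) = 0 + 444 = 444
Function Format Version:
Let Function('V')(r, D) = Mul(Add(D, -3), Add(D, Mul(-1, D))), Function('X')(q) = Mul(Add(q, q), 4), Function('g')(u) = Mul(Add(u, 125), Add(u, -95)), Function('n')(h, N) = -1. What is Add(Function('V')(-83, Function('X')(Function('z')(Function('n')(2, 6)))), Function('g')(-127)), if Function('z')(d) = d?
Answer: 444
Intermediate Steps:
Function('g')(u) = Mul(Add(-95, u), Add(125, u)) (Function('g')(u) = Mul(Add(125, u), Add(-95, u)) = Mul(Add(-95, u), Add(125, u)))
Function('X')(q) = Mul(8, q) (Function('X')(q) = Mul(Mul(2, q), 4) = Mul(8, q))
Function('V')(r, D) = 0 (Function('V')(r, D) = Mul(Add(-3, D), 0) = 0)
Add(Function('V')(-83, Function('X')(Function('z')(Function('n')(2, 6)))), Function('g')(-127)) = Add(0, Add(-11875, Pow(-127, 2), Mul(30, -127))) = Add(0, Add(-11875, 16129, -3810)) = Add(0, 444) = 444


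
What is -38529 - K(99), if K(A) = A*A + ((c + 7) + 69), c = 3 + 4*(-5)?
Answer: -48389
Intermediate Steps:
c = -17 (c = 3 - 20 = -17)
K(A) = 59 + A**2 (K(A) = A*A + ((-17 + 7) + 69) = A**2 + (-10 + 69) = A**2 + 59 = 59 + A**2)
-38529 - K(99) = -38529 - (59 + 99**2) = -38529 - (59 + 9801) = -38529 - 1*9860 = -38529 - 9860 = -48389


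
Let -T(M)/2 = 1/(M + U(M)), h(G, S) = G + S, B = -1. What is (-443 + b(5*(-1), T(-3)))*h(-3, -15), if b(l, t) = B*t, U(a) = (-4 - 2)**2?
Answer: 87702/11 ≈ 7972.9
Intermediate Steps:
U(a) = 36 (U(a) = (-6)**2 = 36)
T(M) = -2/(36 + M) (T(M) = -2/(M + 36) = -2/(36 + M))
b(l, t) = -t
(-443 + b(5*(-1), T(-3)))*h(-3, -15) = (-443 - (-2)/(36 - 3))*(-3 - 15) = (-443 - (-2)/33)*(-18) = (-443 - 1*(-2/33))*(-18) = (-443 + 2/33)*(-18) = -14617/33*(-18) = 87702/11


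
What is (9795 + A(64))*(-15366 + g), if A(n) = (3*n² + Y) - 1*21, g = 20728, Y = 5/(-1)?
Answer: 118269634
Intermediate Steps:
Y = -5 (Y = 5*(-1) = -5)
A(n) = -26 + 3*n² (A(n) = (3*n² - 5) - 1*21 = (-5 + 3*n²) - 21 = -26 + 3*n²)
(9795 + A(64))*(-15366 + g) = (9795 + (-26 + 3*64²))*(-15366 + 20728) = (9795 + (-26 + 3*4096))*5362 = (9795 + (-26 + 12288))*5362 = (9795 + 12262)*5362 = 22057*5362 = 118269634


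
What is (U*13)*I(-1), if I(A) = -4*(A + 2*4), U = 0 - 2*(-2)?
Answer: -1456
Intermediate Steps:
U = 4 (U = 0 + 4 = 4)
I(A) = -32 - 4*A (I(A) = -4*(A + 8) = -4*(8 + A) = -32 - 4*A)
(U*13)*I(-1) = (4*13)*(-32 - 4*(-1)) = 52*(-32 + 4) = 52*(-28) = -1456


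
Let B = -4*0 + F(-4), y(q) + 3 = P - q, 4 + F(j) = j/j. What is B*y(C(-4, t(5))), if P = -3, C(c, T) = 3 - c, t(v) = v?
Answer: 39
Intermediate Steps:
F(j) = -3 (F(j) = -4 + j/j = -4 + 1 = -3)
y(q) = -6 - q (y(q) = -3 + (-3 - q) = -6 - q)
B = -3 (B = -4*0 - 3 = 0 - 3 = -3)
B*y(C(-4, t(5))) = -3*(-6 - (3 - 1*(-4))) = -3*(-6 - (3 + 4)) = -3*(-6 - 1*7) = -3*(-6 - 7) = -3*(-13) = 39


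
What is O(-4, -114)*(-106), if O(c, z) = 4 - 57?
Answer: 5618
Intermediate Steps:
O(c, z) = -53
O(-4, -114)*(-106) = -53*(-106) = 5618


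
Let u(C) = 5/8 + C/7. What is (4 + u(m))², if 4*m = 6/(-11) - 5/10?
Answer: 1996569/94864 ≈ 21.047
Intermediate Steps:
m = -23/88 (m = (6/(-11) - 5/10)/4 = (6*(-1/11) - 5*⅒)/4 = (-6/11 - ½)/4 = (¼)*(-23/22) = -23/88 ≈ -0.26136)
u(C) = 5/8 + C/7 (u(C) = 5*(⅛) + C*(⅐) = 5/8 + C/7)
(4 + u(m))² = (4 + (5/8 + (⅐)*(-23/88)))² = (4 + (5/8 - 23/616))² = (4 + 181/308)² = (1413/308)² = 1996569/94864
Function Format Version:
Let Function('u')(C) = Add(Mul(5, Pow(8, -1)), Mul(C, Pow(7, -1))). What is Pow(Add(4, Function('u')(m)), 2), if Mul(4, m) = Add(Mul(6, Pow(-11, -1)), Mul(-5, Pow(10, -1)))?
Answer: Rational(1996569, 94864) ≈ 21.047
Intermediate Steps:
m = Rational(-23, 88) (m = Mul(Rational(1, 4), Add(Mul(6, Pow(-11, -1)), Mul(-5, Pow(10, -1)))) = Mul(Rational(1, 4), Add(Mul(6, Rational(-1, 11)), Mul(-5, Rational(1, 10)))) = Mul(Rational(1, 4), Add(Rational(-6, 11), Rational(-1, 2))) = Mul(Rational(1, 4), Rational(-23, 22)) = Rational(-23, 88) ≈ -0.26136)
Function('u')(C) = Add(Rational(5, 8), Mul(Rational(1, 7), C)) (Function('u')(C) = Add(Mul(5, Rational(1, 8)), Mul(C, Rational(1, 7))) = Add(Rational(5, 8), Mul(Rational(1, 7), C)))
Pow(Add(4, Function('u')(m)), 2) = Pow(Add(4, Add(Rational(5, 8), Mul(Rational(1, 7), Rational(-23, 88)))), 2) = Pow(Add(4, Add(Rational(5, 8), Rational(-23, 616))), 2) = Pow(Add(4, Rational(181, 308)), 2) = Pow(Rational(1413, 308), 2) = Rational(1996569, 94864)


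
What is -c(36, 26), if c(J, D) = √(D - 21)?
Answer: -√5 ≈ -2.2361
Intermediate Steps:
c(J, D) = √(-21 + D)
-c(36, 26) = -√(-21 + 26) = -√5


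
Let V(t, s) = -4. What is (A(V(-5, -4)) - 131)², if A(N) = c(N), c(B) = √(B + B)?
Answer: 17153 - 524*I*√2 ≈ 17153.0 - 741.05*I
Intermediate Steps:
c(B) = √2*√B (c(B) = √(2*B) = √2*√B)
A(N) = √2*√N
(A(V(-5, -4)) - 131)² = (√2*√(-4) - 131)² = (√2*(2*I) - 131)² = (2*I*√2 - 131)² = (-131 + 2*I*√2)²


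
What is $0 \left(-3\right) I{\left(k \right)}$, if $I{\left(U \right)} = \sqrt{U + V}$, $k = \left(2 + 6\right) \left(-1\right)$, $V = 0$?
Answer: $0$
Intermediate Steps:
$k = -8$ ($k = 8 \left(-1\right) = -8$)
$I{\left(U \right)} = \sqrt{U}$ ($I{\left(U \right)} = \sqrt{U + 0} = \sqrt{U}$)
$0 \left(-3\right) I{\left(k \right)} = 0 \left(-3\right) \sqrt{-8} = 0 \cdot 2 i \sqrt{2} = 0$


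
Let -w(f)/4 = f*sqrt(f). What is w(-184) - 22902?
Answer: -22902 + 1472*I*sqrt(46) ≈ -22902.0 + 9983.6*I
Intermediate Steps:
w(f) = -4*f**(3/2) (w(f) = -4*f*sqrt(f) = -4*f**(3/2))
w(-184) - 22902 = -(-1472)*I*sqrt(46) - 22902 = 1472*I*sqrt(46) - 22902 = -22902 + 1472*I*sqrt(46)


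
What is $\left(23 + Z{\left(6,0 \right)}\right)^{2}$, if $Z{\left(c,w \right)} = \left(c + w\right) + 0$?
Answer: $841$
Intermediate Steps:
$Z{\left(c,w \right)} = c + w$
$\left(23 + Z{\left(6,0 \right)}\right)^{2} = \left(23 + \left(6 + 0\right)\right)^{2} = \left(23 + 6\right)^{2} = 29^{2} = 841$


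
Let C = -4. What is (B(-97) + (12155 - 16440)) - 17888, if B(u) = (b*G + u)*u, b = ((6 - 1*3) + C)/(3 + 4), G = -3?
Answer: -89639/7 ≈ -12806.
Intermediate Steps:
b = -1/7 (b = ((6 - 1*3) - 4)/(3 + 4) = ((6 - 3) - 4)/7 = (3 - 4)*(1/7) = -1*1/7 = -1/7 ≈ -0.14286)
B(u) = u*(3/7 + u) (B(u) = (-1/7*(-3) + u)*u = (3/7 + u)*u = u*(3/7 + u))
(B(-97) + (12155 - 16440)) - 17888 = ((1/7)*(-97)*(3 + 7*(-97)) + (12155 - 16440)) - 17888 = ((1/7)*(-97)*(3 - 679) - 4285) - 17888 = ((1/7)*(-97)*(-676) - 4285) - 17888 = (65572/7 - 4285) - 17888 = 35577/7 - 17888 = -89639/7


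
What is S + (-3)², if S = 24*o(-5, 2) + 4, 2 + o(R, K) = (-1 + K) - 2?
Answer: -59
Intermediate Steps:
o(R, K) = -5 + K (o(R, K) = -2 + ((-1 + K) - 2) = -2 + (-3 + K) = -5 + K)
S = -68 (S = 24*(-5 + 2) + 4 = 24*(-3) + 4 = -72 + 4 = -68)
S + (-3)² = -68 + (-3)² = -68 + 9 = -59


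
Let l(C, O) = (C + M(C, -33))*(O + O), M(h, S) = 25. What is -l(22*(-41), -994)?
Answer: -1743476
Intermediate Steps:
l(C, O) = 2*O*(25 + C) (l(C, O) = (C + 25)*(O + O) = (25 + C)*(2*O) = 2*O*(25 + C))
-l(22*(-41), -994) = -2*(-994)*(25 + 22*(-41)) = -2*(-994)*(25 - 902) = -2*(-994)*(-877) = -1*1743476 = -1743476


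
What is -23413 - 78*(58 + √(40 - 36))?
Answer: -28093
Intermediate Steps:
-23413 - 78*(58 + √(40 - 36)) = -23413 - 78*(58 + √4) = -23413 - 78*(58 + 2) = -23413 - 78*60 = -23413 - 1*4680 = -23413 - 4680 = -28093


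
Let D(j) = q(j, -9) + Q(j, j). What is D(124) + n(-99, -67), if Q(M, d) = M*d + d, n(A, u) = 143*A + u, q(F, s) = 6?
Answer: 1282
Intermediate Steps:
n(A, u) = u + 143*A
Q(M, d) = d + M*d
D(j) = 6 + j*(1 + j)
D(124) + n(-99, -67) = (6 + 124*(1 + 124)) + (-67 + 143*(-99)) = (6 + 124*125) + (-67 - 14157) = (6 + 15500) - 14224 = 15506 - 14224 = 1282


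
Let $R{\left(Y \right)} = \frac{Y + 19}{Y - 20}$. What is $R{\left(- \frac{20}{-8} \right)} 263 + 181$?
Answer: $- \frac{4974}{35} \approx -142.11$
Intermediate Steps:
$R{\left(Y \right)} = \frac{19 + Y}{-20 + Y}$
$R{\left(- \frac{20}{-8} \right)} 263 + 181 = \frac{19 - \frac{20}{-8}}{-20 - \frac{20}{-8}} \cdot 263 + 181 = \frac{19 - - \frac{5}{2}}{-20 - - \frac{5}{2}} \cdot 263 + 181 = \frac{19 + \frac{5}{2}}{-20 + \frac{5}{2}} \cdot 263 + 181 = \frac{1}{- \frac{35}{2}} \cdot \frac{43}{2} \cdot 263 + 181 = \left(- \frac{2}{35}\right) \frac{43}{2} \cdot 263 + 181 = \left(- \frac{43}{35}\right) 263 + 181 = - \frac{11309}{35} + 181 = - \frac{4974}{35}$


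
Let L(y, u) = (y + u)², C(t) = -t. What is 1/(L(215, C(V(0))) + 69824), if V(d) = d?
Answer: 1/116049 ≈ 8.6170e-6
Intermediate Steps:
L(y, u) = (u + y)²
1/(L(215, C(V(0))) + 69824) = 1/((-1*0 + 215)² + 69824) = 1/((0 + 215)² + 69824) = 1/(215² + 69824) = 1/(46225 + 69824) = 1/116049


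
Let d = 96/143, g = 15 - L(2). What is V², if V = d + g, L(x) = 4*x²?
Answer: 2209/20449 ≈ 0.10802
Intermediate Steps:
g = -1 (g = 15 - 4*2² = 15 - 4*4 = 15 - 1*16 = 15 - 16 = -1)
d = 96/143 (d = 96*(1/143) = 96/143 ≈ 0.67133)
V = -47/143 (V = 96/143 - 1 = -47/143 ≈ -0.32867)
V² = (-47/143)² = 2209/20449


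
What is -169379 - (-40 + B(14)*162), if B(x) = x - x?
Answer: -169339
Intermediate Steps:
B(x) = 0
-169379 - (-40 + B(14)*162) = -169379 - (-40 + 0*162) = -169379 - (-40 + 0) = -169379 - 1*(-40) = -169379 + 40 = -169339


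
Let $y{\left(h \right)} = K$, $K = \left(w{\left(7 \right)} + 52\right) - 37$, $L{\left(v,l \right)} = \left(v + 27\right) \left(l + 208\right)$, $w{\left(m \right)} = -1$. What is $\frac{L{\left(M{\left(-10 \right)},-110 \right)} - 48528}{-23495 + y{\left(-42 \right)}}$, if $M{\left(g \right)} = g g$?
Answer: $\frac{36082}{23481} \approx 1.5366$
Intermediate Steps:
$M{\left(g \right)} = g^{2}$
$L{\left(v,l \right)} = \left(27 + v\right) \left(208 + l\right)$
$K = 14$ ($K = \left(-1 + 52\right) - 37 = 51 - 37 = 14$)
$y{\left(h \right)} = 14$
$\frac{L{\left(M{\left(-10 \right)},-110 \right)} - 48528}{-23495 + y{\left(-42 \right)}} = \frac{\left(5616 + 27 \left(-110\right) + 208 \left(-10\right)^{2} - 110 \left(-10\right)^{2}\right) - 48528}{-23495 + 14} = \frac{\left(5616 - 2970 + 208 \cdot 100 - 11000\right) - 48528}{-23481} = \left(\left(5616 - 2970 + 20800 - 11000\right) - 48528\right) \left(- \frac{1}{23481}\right) = \left(12446 - 48528\right) \left(- \frac{1}{23481}\right) = \left(-36082\right) \left(- \frac{1}{23481}\right) = \frac{36082}{23481}$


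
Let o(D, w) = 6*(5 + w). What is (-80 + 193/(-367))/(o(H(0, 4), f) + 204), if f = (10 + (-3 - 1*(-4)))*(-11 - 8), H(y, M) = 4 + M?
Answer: 9851/124780 ≈ 0.078947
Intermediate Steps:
f = -209 (f = (10 + (-3 + 4))*(-19) = (10 + 1)*(-19) = 11*(-19) = -209)
o(D, w) = 30 + 6*w
(-80 + 193/(-367))/(o(H(0, 4), f) + 204) = (-80 + 193/(-367))/((30 + 6*(-209)) + 204) = (-80 + 193*(-1/367))/((30 - 1254) + 204) = (-80 - 193/367)/(-1224 + 204) = -29553/367/(-1020) = -29553/367*(-1/1020) = 9851/124780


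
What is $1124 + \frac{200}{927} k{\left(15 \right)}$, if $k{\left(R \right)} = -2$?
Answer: $\frac{1041548}{927} \approx 1123.6$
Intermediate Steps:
$1124 + \frac{200}{927} k{\left(15 \right)} = 1124 + \frac{200}{927} \left(-2\right) = 1124 - \frac{400}{927} = \frac{1041548}{927}$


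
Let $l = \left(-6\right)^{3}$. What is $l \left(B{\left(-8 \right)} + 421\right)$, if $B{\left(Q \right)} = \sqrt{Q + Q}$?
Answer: $-90936 - 864 i \approx -90936.0 - 864.0 i$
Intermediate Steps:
$l = -216$
$B{\left(Q \right)} = \sqrt{2} \sqrt{Q}$ ($B{\left(Q \right)} = \sqrt{2 Q} = \sqrt{2} \sqrt{Q}$)
$l \left(B{\left(-8 \right)} + 421\right) = - 216 \left(\sqrt{2} \sqrt{-8} + 421\right) = - 216 \left(\sqrt{2} \cdot 2 i \sqrt{2} + 421\right) = - 216 \left(4 i + 421\right) = - 216 \left(421 + 4 i\right) = -90936 - 864 i$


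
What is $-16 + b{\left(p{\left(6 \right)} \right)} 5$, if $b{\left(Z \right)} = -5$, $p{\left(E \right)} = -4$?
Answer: $-41$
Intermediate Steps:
$-16 + b{\left(p{\left(6 \right)} \right)} 5 = -16 - 25 = -41$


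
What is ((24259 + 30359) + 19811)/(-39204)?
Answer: -74429/39204 ≈ -1.8985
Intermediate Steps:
((24259 + 30359) + 19811)/(-39204) = (54618 + 19811)*(-1/39204) = 74429*(-1/39204) = -74429/39204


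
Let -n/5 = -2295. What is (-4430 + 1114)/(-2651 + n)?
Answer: -829/2206 ≈ -0.37579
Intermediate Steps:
n = 11475 (n = -5*(-2295) = 11475)
(-4430 + 1114)/(-2651 + n) = (-4430 + 1114)/(-2651 + 11475) = -3316/8824 = -3316*1/8824 = -829/2206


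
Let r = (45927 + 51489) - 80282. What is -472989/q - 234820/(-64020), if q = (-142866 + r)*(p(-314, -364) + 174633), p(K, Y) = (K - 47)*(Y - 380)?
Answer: 218095684388731/59460239353548 ≈ 3.6679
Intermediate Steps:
p(K, Y) = (-380 + Y)*(-47 + K) (p(K, Y) = (-47 + K)*(-380 + Y) = (-380 + Y)*(-47 + K))
r = 17134 (r = 97416 - 80282 = 17134)
q = -55726559844 (q = (-142866 + 17134)*((17860 - 380*(-314) - 47*(-364) - 314*(-364)) + 174633) = -125732*((17860 + 119320 + 17108 + 114296) + 174633) = -125732*(268584 + 174633) = -125732*443217 = -55726559844)
-472989/q - 234820/(-64020) = -472989/(-55726559844) - 234820/(-64020) = -472989*(-1/55726559844) - 234820*(-1/64020) = 157663/18575519948 + 11741/3201 = 218095684388731/59460239353548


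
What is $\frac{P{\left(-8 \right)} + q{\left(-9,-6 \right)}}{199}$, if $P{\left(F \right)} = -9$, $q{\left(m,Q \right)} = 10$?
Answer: $\frac{1}{199} \approx 0.0050251$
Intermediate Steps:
$\frac{P{\left(-8 \right)} + q{\left(-9,-6 \right)}}{199} = \frac{-9 + 10}{199} = 1 \cdot \frac{1}{199} = \frac{1}{199}$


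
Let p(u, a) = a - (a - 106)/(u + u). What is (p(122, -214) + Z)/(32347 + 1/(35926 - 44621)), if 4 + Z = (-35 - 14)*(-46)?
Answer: 270144955/4289171751 ≈ 0.062983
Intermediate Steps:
p(u, a) = a - (-106 + a)/(2*u)
Z = 2250 (Z = -4 + (-35 - 14)*(-46) = -4 - 49*(-46) = -4 + 2254 = 2250)
(p(122, -214) + Z)/(32347 + 1/(35926 - 44621)) = ((53 - ½*(-214) - 214*122)/122 + 2250)/(32347 + 1/(35926 - 44621)) = ((53 + 107 - 26108)/122 + 2250)/(32347 + 1/(-8695)) = ((1/122)*(-25948) + 2250)/(32347 - 1/8695) = (-12974/61 + 2250)/(281257164/8695) = (124276/61)*(8695/281257164) = 270144955/4289171751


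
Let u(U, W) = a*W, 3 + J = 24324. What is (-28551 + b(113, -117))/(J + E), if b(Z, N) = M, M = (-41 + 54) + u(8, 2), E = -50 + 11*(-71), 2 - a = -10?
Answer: -14257/11745 ≈ -1.2139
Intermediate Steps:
J = 24321 (J = -3 + 24324 = 24321)
a = 12 (a = 2 - 1*(-10) = 2 + 10 = 12)
E = -831 (E = -50 - 781 = -831)
u(U, W) = 12*W
M = 37 (M = (-41 + 54) + 12*2 = 13 + 24 = 37)
b(Z, N) = 37
(-28551 + b(113, -117))/(J + E) = (-28551 + 37)/(24321 - 831) = -28514/23490 = -28514*1/23490 = -14257/11745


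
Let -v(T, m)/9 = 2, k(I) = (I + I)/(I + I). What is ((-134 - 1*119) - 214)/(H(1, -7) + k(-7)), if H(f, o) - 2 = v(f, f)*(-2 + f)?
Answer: -467/21 ≈ -22.238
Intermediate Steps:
k(I) = 1 (k(I) = (2*I)/((2*I)) = (2*I)*(1/(2*I)) = 1)
v(T, m) = -18 (v(T, m) = -9*2 = -18)
H(f, o) = 38 - 18*f (H(f, o) = 2 - 18*(-2 + f) = 2 + (36 - 18*f) = 38 - 18*f)
((-134 - 1*119) - 214)/(H(1, -7) + k(-7)) = ((-134 - 1*119) - 214)/((38 - 18*1) + 1) = ((-134 - 119) - 214)/((38 - 18) + 1) = (-253 - 214)/(20 + 1) = -467/21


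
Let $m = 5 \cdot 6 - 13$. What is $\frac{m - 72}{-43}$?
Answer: $\frac{55}{43} \approx 1.2791$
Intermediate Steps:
$m = 17$ ($m = 30 - 13 = 17$)
$\frac{m - 72}{-43} = \frac{17 - 72}{-43} = \left(- \frac{1}{43}\right) \left(-55\right) = \frac{55}{43}$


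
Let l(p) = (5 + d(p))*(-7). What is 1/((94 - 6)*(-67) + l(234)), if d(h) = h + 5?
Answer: -1/7604 ≈ -0.00013151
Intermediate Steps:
d(h) = 5 + h
l(p) = -70 - 7*p (l(p) = (5 + (5 + p))*(-7) = (10 + p)*(-7) = -70 - 7*p)
1/((94 - 6)*(-67) + l(234)) = 1/((94 - 6)*(-67) + (-70 - 7*234)) = 1/(88*(-67) + (-70 - 1638)) = 1/(-5896 - 1708) = 1/(-7604) = -1/7604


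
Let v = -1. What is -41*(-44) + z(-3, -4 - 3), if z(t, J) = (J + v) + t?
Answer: 1793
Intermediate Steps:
z(t, J) = -1 + J + t (z(t, J) = (J - 1) + t = (-1 + J) + t = -1 + J + t)
-41*(-44) + z(-3, -4 - 3) = -41*(-44) + (-1 + (-4 - 3) - 3) = 1804 + (-1 - 7 - 3) = 1804 - 11 = 1793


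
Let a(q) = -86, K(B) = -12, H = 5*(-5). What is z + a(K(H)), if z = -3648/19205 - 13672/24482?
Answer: -20393543378/235088405 ≈ -86.748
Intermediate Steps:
H = -25
z = -175940548/235088405 (z = -3648*1/19205 - 13672*1/24482 = -3648/19205 - 6836/12241 = -175940548/235088405 ≈ -0.74840)
z + a(K(H)) = -175940548/235088405 - 86 = -20393543378/235088405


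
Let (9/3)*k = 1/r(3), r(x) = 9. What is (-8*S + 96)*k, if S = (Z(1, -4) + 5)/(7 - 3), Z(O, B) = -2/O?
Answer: 10/3 ≈ 3.3333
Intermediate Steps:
S = ¾ (S = (-2/1 + 5)/(7 - 3) = (-2*1 + 5)/4 = (-2 + 5)*(¼) = 3*(¼) = ¾ ≈ 0.75000)
k = 1/27 (k = (⅓)/9 = (⅓)*(⅑) = 1/27 ≈ 0.037037)
(-8*S + 96)*k = (-8*¾ + 96)*(1/27) = (-6 + 96)*(1/27) = 90*(1/27) = 10/3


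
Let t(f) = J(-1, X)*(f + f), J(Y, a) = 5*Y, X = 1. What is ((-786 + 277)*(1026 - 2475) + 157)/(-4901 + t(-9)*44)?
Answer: -737698/941 ≈ -783.95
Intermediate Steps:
t(f) = -10*f (t(f) = (5*(-1))*(f + f) = -10*f)
((-786 + 277)*(1026 - 2475) + 157)/(-4901 + t(-9)*44) = ((-786 + 277)*(1026 - 2475) + 157)/(-4901 - 10*(-9)*44) = (-509*(-1449) + 157)/(-4901 + 90*44) = (737541 + 157)/(-4901 + 3960) = 737698/(-941) = 737698*(-1/941) = -737698/941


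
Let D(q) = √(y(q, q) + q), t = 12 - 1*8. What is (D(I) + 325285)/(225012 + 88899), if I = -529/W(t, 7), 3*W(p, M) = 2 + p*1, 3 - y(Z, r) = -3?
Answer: 325285/313911 + I*√1034/627822 ≈ 1.0362 + 5.1218e-5*I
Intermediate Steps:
t = 4 (t = 12 - 8 = 4)
y(Z, r) = 6 (y(Z, r) = 3 - 1*(-3) = 3 + 3 = 6)
W(p, M) = ⅔ + p/3 (W(p, M) = (2 + p*1)/3 = (2 + p)/3 = ⅔ + p/3)
I = -529/2 (I = -529/(⅔ + (⅓)*4) = -529/(⅔ + 4/3) = -529/2 ≈ -264.50)
D(q) = √(6 + q)
(D(I) + 325285)/(225012 + 88899) = (√(6 - 529/2) + 325285)/(225012 + 88899) = (√(-517/2) + 325285)/313911 = (I*√1034/2 + 325285)*(1/313911) = (325285 + I*√1034/2)*(1/313911) = 325285/313911 + I*√1034/627822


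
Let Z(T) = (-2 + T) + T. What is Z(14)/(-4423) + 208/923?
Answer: 68922/314033 ≈ 0.21947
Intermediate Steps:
Z(T) = -2 + 2*T
Z(14)/(-4423) + 208/923 = (-2 + 2*14)/(-4423) + 208/923 = (-2 + 28)*(-1/4423) + 208*(1/923) = 26*(-1/4423) + 16/71 = -26/4423 + 16/71 = 68922/314033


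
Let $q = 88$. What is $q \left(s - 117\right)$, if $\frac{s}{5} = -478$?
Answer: $-220616$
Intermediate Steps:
$s = -2390$ ($s = 5 \left(-478\right) = -2390$)
$q \left(s - 117\right) = 88 \left(-2390 - 117\right) = 88 \left(-2507\right) = -220616$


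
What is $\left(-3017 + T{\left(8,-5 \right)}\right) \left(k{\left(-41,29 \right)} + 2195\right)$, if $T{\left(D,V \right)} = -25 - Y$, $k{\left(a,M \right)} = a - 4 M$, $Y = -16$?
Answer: $-6166988$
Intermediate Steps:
$T{\left(D,V \right)} = -9$ ($T{\left(D,V \right)} = -25 - -16 = -25 + 16 = -9$)
$\left(-3017 + T{\left(8,-5 \right)}\right) \left(k{\left(-41,29 \right)} + 2195\right) = \left(-3017 - 9\right) \left(\left(-41 - 116\right) + 2195\right) = - 3026 \left(\left(-41 - 116\right) + 2195\right) = - 3026 \left(-157 + 2195\right) = \left(-3026\right) 2038 = -6166988$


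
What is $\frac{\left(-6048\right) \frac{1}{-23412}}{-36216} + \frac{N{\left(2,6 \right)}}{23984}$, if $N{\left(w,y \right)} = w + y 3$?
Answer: $\frac{4864793}{5884192588} \approx 0.00082676$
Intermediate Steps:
$N{\left(w,y \right)} = w + 3 y$
$\frac{\left(-6048\right) \frac{1}{-23412}}{-36216} + \frac{N{\left(2,6 \right)}}{23984} = \frac{\left(-6048\right) \frac{1}{-23412}}{-36216} + \frac{2 + 3 \cdot 6}{23984} = \left(-6048\right) \left(- \frac{1}{23412}\right) \left(- \frac{1}{36216}\right) + \left(2 + 18\right) \frac{1}{23984} = \frac{504}{1951} \left(- \frac{1}{36216}\right) + 20 \cdot \frac{1}{23984} = - \frac{7}{981353} + \frac{5}{5996} = \frac{4864793}{5884192588}$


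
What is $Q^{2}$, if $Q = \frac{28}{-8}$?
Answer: $\frac{49}{4} \approx 12.25$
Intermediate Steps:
$Q = - \frac{7}{2}$ ($Q = 28 \left(- \frac{1}{8}\right) = - \frac{7}{2} \approx -3.5$)
$Q^{2} = \left(- \frac{7}{2}\right)^{2} = \frac{49}{4}$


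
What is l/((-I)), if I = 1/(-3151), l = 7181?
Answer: 22627331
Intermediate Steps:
I = -1/3151 ≈ -0.00031736
l/((-I)) = 7181/((-1*(-1/3151))) = 7181/(1/3151) = 7181*3151 = 22627331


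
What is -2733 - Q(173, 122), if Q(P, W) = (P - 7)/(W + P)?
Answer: -806401/295 ≈ -2733.6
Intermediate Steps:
Q(P, W) = (-7 + P)/(P + W)
-2733 - Q(173, 122) = -2733 - (-7 + 173)/(173 + 122) = -2733 - 166/295 = -806401/295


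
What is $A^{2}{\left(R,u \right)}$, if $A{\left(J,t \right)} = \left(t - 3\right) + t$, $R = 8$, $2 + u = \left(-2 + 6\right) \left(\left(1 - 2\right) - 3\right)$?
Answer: $1521$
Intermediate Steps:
$u = -18$ ($u = -2 + \left(-2 + 6\right) \left(\left(1 - 2\right) - 3\right) = -2 + 4 \left(\left(1 - 2\right) - 3\right) = -2 + 4 \left(-1 - 3\right) = -2 + 4 \left(-4\right) = -2 - 16 = -18$)
$A{\left(J,t \right)} = -3 + 2 t$ ($A{\left(J,t \right)} = \left(-3 + t\right) + t = -3 + 2 t$)
$A^{2}{\left(R,u \right)} = \left(-3 + 2 \left(-18\right)\right)^{2} = \left(-3 - 36\right)^{2} = \left(-39\right)^{2} = 1521$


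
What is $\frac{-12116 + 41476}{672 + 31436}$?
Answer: $\frac{7340}{8027} \approx 0.91441$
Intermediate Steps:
$\frac{-12116 + 41476}{672 + 31436} = \frac{29360}{32108} = 29360 \cdot \frac{1}{32108} = \frac{7340}{8027}$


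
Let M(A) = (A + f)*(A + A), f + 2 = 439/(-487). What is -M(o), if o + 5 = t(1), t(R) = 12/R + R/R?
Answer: -39728/487 ≈ -81.577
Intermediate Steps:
f = -1413/487 (f = -2 + 439/(-487) = -2 + 439*(-1/487) = -2 - 439/487 = -1413/487 ≈ -2.9014)
t(R) = 1 + 12/R (t(R) = 12/R + 1 = 1 + 12/R)
o = 8 (o = -5 + (12 + 1)/1 = -5 + 1*13 = -5 + 13 = 8)
M(A) = 2*A*(-1413/487 + A) (M(A) = (A - 1413/487)*(A + A) = (-1413/487 + A)*(2*A) = 2*A*(-1413/487 + A))
-M(o) = -2*8*(-1413 + 487*8)/487 = -2*8*(-1413 + 3896)/487 = -2*8*2483/487 = -1*39728/487 = -39728/487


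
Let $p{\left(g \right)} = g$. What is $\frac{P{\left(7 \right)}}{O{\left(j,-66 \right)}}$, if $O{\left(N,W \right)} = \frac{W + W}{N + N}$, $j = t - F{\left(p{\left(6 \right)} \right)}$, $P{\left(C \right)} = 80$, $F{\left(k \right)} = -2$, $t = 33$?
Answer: $- \frac{1400}{33} \approx -42.424$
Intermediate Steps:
$j = 35$ ($j = 33 - -2 = 33 + 2 = 35$)
$O{\left(N,W \right)} = \frac{W}{N}$ ($O{\left(N,W \right)} = \frac{2 W}{2 N} = 2 W \frac{1}{2 N} = \frac{W}{N}$)
$\frac{P{\left(7 \right)}}{O{\left(j,-66 \right)}} = \frac{80}{\left(-66\right) \frac{1}{35}} = \frac{80}{- \frac{66}{35}} = 80 \left(- \frac{35}{66}\right) = - \frac{1400}{33}$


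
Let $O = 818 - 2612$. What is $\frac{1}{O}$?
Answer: $- \frac{1}{1794} \approx -0.00055741$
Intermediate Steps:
$O = -1794$ ($O = 818 - 2612 = -1794$)
$\frac{1}{O} = \frac{1}{-1794} = - \frac{1}{1794}$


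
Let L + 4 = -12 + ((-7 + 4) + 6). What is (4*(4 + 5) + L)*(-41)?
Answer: -943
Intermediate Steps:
L = -13 (L = -4 + (-12 + ((-7 + 4) + 6)) = -4 + (-12 + (-3 + 6)) = -4 + (-12 + 3) = -4 - 9 = -13)
(4*(4 + 5) + L)*(-41) = (4*(4 + 5) - 13)*(-41) = (4*9 - 13)*(-41) = (36 - 13)*(-41) = 23*(-41) = -943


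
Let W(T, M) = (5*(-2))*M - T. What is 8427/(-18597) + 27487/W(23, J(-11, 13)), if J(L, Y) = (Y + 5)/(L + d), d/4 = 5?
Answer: -170512700/266557 ≈ -639.69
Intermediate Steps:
d = 20 (d = 4*5 = 20)
J(L, Y) = (5 + Y)/(20 + L) (J(L, Y) = (Y + 5)/(L + 20) = (5 + Y)/(20 + L))
W(T, M) = -T - 10*M (W(T, M) = -10*M - T = -T - 10*M)
8427/(-18597) + 27487/W(23, J(-11, 13)) = 8427/(-18597) + 27487/(-1*23 - 10*(5 + 13)/(20 - 11)) = 8427*(-1/18597) + 27487/(-23 - 10*18/9) = -2809/6199 + 27487/(-23 - 10*18/9) = -2809/6199 + 27487/(-23 - 10*2) = -2809/6199 + 27487/(-23 - 20) = -2809/6199 + 27487/(-43) = -2809/6199 + 27487*(-1/43) = -2809/6199 - 27487/43 = -170512700/266557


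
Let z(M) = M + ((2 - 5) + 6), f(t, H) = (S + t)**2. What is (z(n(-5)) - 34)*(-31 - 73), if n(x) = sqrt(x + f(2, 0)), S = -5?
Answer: 3016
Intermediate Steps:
f(t, H) = (-5 + t)**2
n(x) = sqrt(9 + x) (n(x) = sqrt(x + (-5 + 2)**2) = sqrt(x + (-3)**2) = sqrt(x + 9) = sqrt(9 + x))
z(M) = 3 + M (z(M) = M + (-3 + 6) = M + 3 = 3 + M)
(z(n(-5)) - 34)*(-31 - 73) = ((3 + sqrt(9 - 5)) - 34)*(-31 - 73) = ((3 + sqrt(4)) - 34)*(-104) = ((3 + 2) - 34)*(-104) = (5 - 34)*(-104) = -29*(-104) = 3016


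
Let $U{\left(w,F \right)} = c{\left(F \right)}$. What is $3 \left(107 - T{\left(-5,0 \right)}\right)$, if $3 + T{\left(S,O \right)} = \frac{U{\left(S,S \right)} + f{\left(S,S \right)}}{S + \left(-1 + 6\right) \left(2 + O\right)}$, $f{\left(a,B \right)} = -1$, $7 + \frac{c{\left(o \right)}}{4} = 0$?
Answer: $\frac{1737}{5} \approx 347.4$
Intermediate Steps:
$c{\left(o \right)} = -28$ ($c{\left(o \right)} = -28 + 4 \cdot 0 = -28 + 0 = -28$)
$U{\left(w,F \right)} = -28$
$T{\left(S,O \right)} = -3 - \frac{29}{10 + S + 5 O}$ ($T{\left(S,O \right)} = -3 + \frac{-28 - 1}{S + \left(-1 + 6\right) \left(2 + O\right)} = -3 - \frac{29}{S + 5 \left(2 + O\right)} = -3 - \frac{29}{S + \left(10 + 5 O\right)} = -3 - \frac{29}{10 + S + 5 O}$)
$3 \left(107 - T{\left(-5,0 \right)}\right) = 3 \left(107 - \frac{-59 - 0 - -15}{10 - 5 + 5 \cdot 0}\right) = 3 \left(107 - \frac{-59 + 0 + 15}{10 - 5 + 0}\right) = 3 \left(107 - \frac{1}{5} \left(-44\right)\right) = 3 \left(107 - - \frac{44}{5}\right) = 3 \left(107 + \frac{44}{5}\right) = 3 \cdot \frac{579}{5} = \frac{1737}{5}$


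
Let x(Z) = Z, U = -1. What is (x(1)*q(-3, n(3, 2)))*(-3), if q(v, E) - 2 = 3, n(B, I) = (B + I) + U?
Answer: -15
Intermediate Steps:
n(B, I) = -1 + B + I (n(B, I) = (B + I) - 1 = -1 + B + I)
q(v, E) = 5 (q(v, E) = 2 + 3 = 5)
(x(1)*q(-3, n(3, 2)))*(-3) = (1*5)*(-3) = 5*(-3) = -15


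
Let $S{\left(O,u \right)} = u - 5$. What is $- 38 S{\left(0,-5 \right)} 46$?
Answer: $17480$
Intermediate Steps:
$S{\left(O,u \right)} = -5 + u$ ($S{\left(O,u \right)} = u - 5 = -5 + u$)
$- 38 S{\left(0,-5 \right)} 46 = - 38 \left(-5 - 5\right) 46 = \left(-38\right) \left(-10\right) 46 = 380 \cdot 46 = 17480$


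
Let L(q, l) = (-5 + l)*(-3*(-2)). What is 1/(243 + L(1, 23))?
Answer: 1/351 ≈ 0.0028490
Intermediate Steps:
L(q, l) = -30 + 6*l (L(q, l) = (-5 + l)*6 = -30 + 6*l)
1/(243 + L(1, 23)) = 1/(243 + (-30 + 6*23)) = 1/(243 + (-30 + 138)) = 1/(243 + 108) = 1/351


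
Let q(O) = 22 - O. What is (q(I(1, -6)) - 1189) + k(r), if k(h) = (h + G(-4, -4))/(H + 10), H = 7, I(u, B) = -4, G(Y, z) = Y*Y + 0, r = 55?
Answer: -19700/17 ≈ -1158.8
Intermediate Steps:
G(Y, z) = Y² (G(Y, z) = Y² + 0 = Y²)
k(h) = 16/17 + h/17 (k(h) = (h + (-4)²)/(7 + 10) = (h + 16)/17 = (16 + h)*(1/17) = 16/17 + h/17)
(q(I(1, -6)) - 1189) + k(r) = ((22 - 1*(-4)) - 1189) + (16/17 + (1/17)*55) = ((22 + 4) - 1189) + (16/17 + 55/17) = (26 - 1189) + 71/17 = -1163 + 71/17 = -19700/17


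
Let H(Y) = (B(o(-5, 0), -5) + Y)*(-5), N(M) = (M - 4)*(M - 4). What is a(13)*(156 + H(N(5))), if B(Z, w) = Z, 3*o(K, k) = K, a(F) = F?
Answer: 6214/3 ≈ 2071.3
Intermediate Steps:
N(M) = (-4 + M)² (N(M) = (-4 + M)*(-4 + M) = (-4 + M)²)
o(K, k) = K/3
H(Y) = 25/3 - 5*Y (H(Y) = ((⅓)*(-5) + Y)*(-5) = (-5/3 + Y)*(-5) = 25/3 - 5*Y)
a(13)*(156 + H(N(5))) = 13*(156 + (25/3 - 5*(-4 + 5)²)) = 13*(156 + (25/3 - 5*1²)) = 13*(156 + (25/3 - 5*1)) = 13*(156 + (25/3 - 5)) = 13*(156 + 10/3) = 13*(478/3) = 6214/3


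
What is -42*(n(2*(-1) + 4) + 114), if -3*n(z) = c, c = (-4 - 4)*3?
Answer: -5124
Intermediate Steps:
c = -24 (c = -8*3 = -24)
n(z) = 8 (n(z) = -⅓*(-24) = 8)
-42*(n(2*(-1) + 4) + 114) = -42*(8 + 114) = -42*122 = -5124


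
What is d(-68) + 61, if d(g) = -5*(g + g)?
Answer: 741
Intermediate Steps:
d(g) = -10*g
d(-68) + 61 = -10*(-68) + 61 = 680 + 61 = 741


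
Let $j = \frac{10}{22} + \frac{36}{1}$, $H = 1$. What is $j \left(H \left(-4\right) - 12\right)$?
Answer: $- \frac{6416}{11} \approx -583.27$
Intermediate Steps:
$j = \frac{401}{11}$ ($j = 10 \cdot \frac{1}{22} + 36 \cdot 1 = \frac{5}{11} + 36 = \frac{401}{11} \approx 36.455$)
$j \left(H \left(-4\right) - 12\right) = \frac{401 \left(1 \left(-4\right) - 12\right)}{11} = \frac{401 \left(-4 - 12\right)}{11} = \frac{401}{11} \left(-16\right) = - \frac{6416}{11}$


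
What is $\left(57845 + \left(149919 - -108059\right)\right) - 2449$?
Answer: $313374$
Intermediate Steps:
$\left(57845 + \left(149919 - -108059\right)\right) - 2449 = \left(57845 + \left(149919 + 108059\right)\right) - 2449 = \left(57845 + 257978\right) - 2449 = 315823 - 2449 = 313374$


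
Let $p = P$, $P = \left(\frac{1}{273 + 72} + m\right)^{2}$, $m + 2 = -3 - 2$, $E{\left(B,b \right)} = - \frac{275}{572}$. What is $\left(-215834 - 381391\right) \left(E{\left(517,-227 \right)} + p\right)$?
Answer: $- \frac{2389289924221}{82524} \approx -2.8953 \cdot 10^{7}$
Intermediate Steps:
$E{\left(B,b \right)} = - \frac{25}{52}$ ($E{\left(B,b \right)} = \left(-275\right) \frac{1}{572} = - \frac{25}{52}$)
$m = -7$ ($m = -2 - 5 = -7$)
$P = \frac{5827396}{119025}$ ($P = \left(\frac{1}{273 + 72} - 7\right)^{2} = \left(\frac{1}{345} - 7\right)^{2} = \left(- \frac{2414}{345}\right)^{2} = \frac{5827396}{119025} \approx 48.959$)
$p = \frac{5827396}{119025} \approx 48.959$
$\left(-215834 - 381391\right) \left(E{\left(517,-227 \right)} + p\right) = \left(-215834 - 381391\right) \left(- \frac{25}{52} + \frac{5827396}{119025}\right) = \left(-597225\right) \frac{300048967}{6189300} = - \frac{2389289924221}{82524}$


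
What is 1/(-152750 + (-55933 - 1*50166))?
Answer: -1/258849 ≈ -3.8633e-6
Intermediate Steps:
1/(-152750 + (-55933 - 1*50166)) = 1/(-152750 + (-55933 - 50166)) = 1/(-152750 - 106099) = 1/(-258849) = -1/258849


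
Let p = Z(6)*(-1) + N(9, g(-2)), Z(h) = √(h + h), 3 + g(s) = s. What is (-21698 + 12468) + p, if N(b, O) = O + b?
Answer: -9226 - 2*√3 ≈ -9229.5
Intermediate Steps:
g(s) = -3 + s
Z(h) = √2*√h (Z(h) = √(2*h) = √2*√h)
p = 4 - 2*√3 (p = (√2*√6)*(-1) + ((-3 - 2) + 9) = (2*√3)*(-1) + (-5 + 9) = -2*√3 + 4 = 4 - 2*√3 ≈ 0.53590)
(-21698 + 12468) + p = (-21698 + 12468) + (4 - 2*√3) = -9230 + (4 - 2*√3) = -9226 - 2*√3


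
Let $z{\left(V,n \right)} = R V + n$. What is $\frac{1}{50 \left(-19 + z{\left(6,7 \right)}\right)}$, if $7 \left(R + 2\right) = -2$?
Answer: $- \frac{7}{9000} \approx -0.00077778$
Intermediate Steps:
$R = - \frac{16}{7}$ ($R = -2 + \frac{1}{7} \left(-2\right) = -2 - \frac{2}{7} = - \frac{16}{7} \approx -2.2857$)
$z{\left(V,n \right)} = n - \frac{16 V}{7}$ ($z{\left(V,n \right)} = - \frac{16 V}{7} + n = n - \frac{16 V}{7}$)
$\frac{1}{50 \left(-19 + z{\left(6,7 \right)}\right)} = \frac{1}{50 \left(-19 + \left(7 - \frac{96}{7}\right)\right)} = \frac{1}{50 \left(-19 - \frac{47}{7}\right)} = \frac{1}{50 \left(- \frac{180}{7}\right)} = \frac{1}{- \frac{9000}{7}} = - \frac{7}{9000}$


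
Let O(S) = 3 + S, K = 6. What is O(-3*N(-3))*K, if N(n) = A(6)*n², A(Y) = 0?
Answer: 18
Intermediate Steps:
N(n) = 0 (N(n) = 0*n² = 0)
O(-3*N(-3))*K = (3 - 3*0)*6 = (3 + 0)*6 = 3*6 = 18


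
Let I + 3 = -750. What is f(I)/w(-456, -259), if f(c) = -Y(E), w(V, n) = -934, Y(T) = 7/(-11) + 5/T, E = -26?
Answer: -237/267124 ≈ -0.00088723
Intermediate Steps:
I = -753 (I = -3 - 750 = -753)
Y(T) = -7/11 + 5/T (Y(T) = 7*(-1/11) + 5/T = -7/11 + 5/T)
f(c) = 237/286 (f(c) = -(-7/11 + 5/(-26)) = -(-7/11 + 5*(-1/26)) = -(-7/11 - 5/26) = -1*(-237/286) = 237/286)
f(I)/w(-456, -259) = (237/286)/(-934) = (237/286)*(-1/934) = -237/267124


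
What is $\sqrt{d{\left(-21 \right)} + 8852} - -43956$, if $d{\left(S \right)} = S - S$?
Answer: $43956 + 2 \sqrt{2213} \approx 44050.0$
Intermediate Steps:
$d{\left(S \right)} = 0$
$\sqrt{d{\left(-21 \right)} + 8852} - -43956 = \sqrt{0 + 8852} - -43956 = \sqrt{8852} + 43956 = 2 \sqrt{2213} + 43956 = 43956 + 2 \sqrt{2213}$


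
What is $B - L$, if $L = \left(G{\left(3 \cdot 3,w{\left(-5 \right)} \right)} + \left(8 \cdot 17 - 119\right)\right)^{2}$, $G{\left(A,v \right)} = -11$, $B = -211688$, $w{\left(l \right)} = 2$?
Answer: $-211724$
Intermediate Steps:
$L = 36$ ($L = \left(-11 + \left(8 \cdot 17 - 119\right)\right)^{2} = \left(-11 + \left(136 - 119\right)\right)^{2} = \left(-11 + 17\right)^{2} = 6^{2} = 36$)
$B - L = -211688 - 36 = -211724$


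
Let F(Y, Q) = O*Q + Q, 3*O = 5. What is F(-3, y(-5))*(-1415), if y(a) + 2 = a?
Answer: 79240/3 ≈ 26413.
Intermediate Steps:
O = 5/3 (O = (1/3)*5 = 5/3 ≈ 1.6667)
y(a) = -2 + a
F(Y, Q) = 8*Q/3 (F(Y, Q) = 5*Q/3 + Q = 8*Q/3)
F(-3, y(-5))*(-1415) = (8*(-2 - 5)/3)*(-1415) = ((8/3)*(-7))*(-1415) = -56/3*(-1415) = 79240/3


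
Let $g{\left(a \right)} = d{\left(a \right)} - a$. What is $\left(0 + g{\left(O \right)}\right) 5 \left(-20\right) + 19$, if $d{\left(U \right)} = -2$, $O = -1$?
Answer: $119$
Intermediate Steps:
$g{\left(a \right)} = -2 - a$
$\left(0 + g{\left(O \right)}\right) 5 \left(-20\right) + 19 = \left(0 - 1\right) 5 \left(-20\right) + 19 = \left(-1\right) 5 \left(-20\right) + 19 = \left(-5\right) \left(-20\right) + 19 = 100 + 19 = 119$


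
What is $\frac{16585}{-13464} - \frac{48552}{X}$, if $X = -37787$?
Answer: $\frac{27006733}{508764168} \approx 0.053083$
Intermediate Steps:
$\frac{16585}{-13464} - \frac{48552}{X} = \frac{16585}{-13464} - \frac{48552}{-37787} = 16585 \left(- \frac{1}{13464}\right) - - \frac{48552}{37787} = - \frac{16585}{13464} + \frac{48552}{37787} = \frac{27006733}{508764168}$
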